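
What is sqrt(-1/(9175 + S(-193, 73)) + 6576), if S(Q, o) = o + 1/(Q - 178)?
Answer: sqrt(8601268326111403)/1143669 ≈ 81.093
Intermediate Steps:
S(Q, o) = o + 1/(-178 + Q)
sqrt(-1/(9175 + S(-193, 73)) + 6576) = sqrt(-1/(9175 + (1 - 178*73 - 193*73)/(-178 - 193)) + 6576) = sqrt(-1/(9175 + (1 - 12994 - 14089)/(-371)) + 6576) = sqrt(-1/(9175 - 1/371*(-27082)) + 6576) = sqrt(-1/(9175 + 27082/371) + 6576) = sqrt(-1/3431007/371 + 6576) = sqrt(-1*371/3431007 + 6576) = sqrt(-371/3431007 + 6576) = sqrt(22562301661/3431007) = sqrt(8601268326111403)/1143669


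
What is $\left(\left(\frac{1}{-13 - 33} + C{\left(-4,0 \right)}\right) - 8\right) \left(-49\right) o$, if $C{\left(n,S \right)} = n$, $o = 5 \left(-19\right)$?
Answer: $- \frac{2574215}{46} \approx -55961.0$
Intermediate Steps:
$o = -95$
$\left(\left(\frac{1}{-13 - 33} + C{\left(-4,0 \right)}\right) - 8\right) \left(-49\right) o = \left(\left(\frac{1}{-13 - 33} - 4\right) - 8\right) \left(-49\right) \left(-95\right) = \left(\left(\frac{1}{-46} - 4\right) - 8\right) \left(-49\right) \left(-95\right) = \left(\left(- \frac{1}{46} - 4\right) - 8\right) \left(-49\right) \left(-95\right) = \left(- \frac{185}{46} - 8\right) \left(-49\right) \left(-95\right) = \left(- \frac{553}{46}\right) \left(-49\right) \left(-95\right) = \frac{27097}{46} \left(-95\right) = - \frac{2574215}{46}$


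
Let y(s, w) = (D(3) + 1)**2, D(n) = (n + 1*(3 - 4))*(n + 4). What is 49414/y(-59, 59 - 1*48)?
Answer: 49414/225 ≈ 219.62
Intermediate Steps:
D(n) = (-1 + n)*(4 + n) (D(n) = (n + 1*(-1))*(4 + n) = (n - 1)*(4 + n) = (-1 + n)*(4 + n))
y(s, w) = 225 (y(s, w) = ((-4 + 3**2 + 3*3) + 1)**2 = ((-4 + 9 + 9) + 1)**2 = (14 + 1)**2 = 15**2 = 225)
49414/y(-59, 59 - 1*48) = 49414/225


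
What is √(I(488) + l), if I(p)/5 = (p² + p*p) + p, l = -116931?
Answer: √2266949 ≈ 1505.6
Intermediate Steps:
I(p) = 5*p + 10*p² (I(p) = 5*((p² + p*p) + p) = 5*((p² + p²) + p) = 5*(2*p² + p) = 5*(p + 2*p²) = 5*p + 10*p²)
√(I(488) + l) = √(5*488*(1 + 2*488) - 116931) = √(5*488*(1 + 976) - 116931) = √(5*488*977 - 116931) = √(2383880 - 116931) = √2266949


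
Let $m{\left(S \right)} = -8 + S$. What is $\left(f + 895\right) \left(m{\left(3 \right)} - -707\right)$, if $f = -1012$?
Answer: $-82134$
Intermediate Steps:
$\left(f + 895\right) \left(m{\left(3 \right)} - -707\right) = \left(-1012 + 895\right) \left(\left(-8 + 3\right) - -707\right) = - 117 \left(-5 + 707\right) = \left(-117\right) 702 = -82134$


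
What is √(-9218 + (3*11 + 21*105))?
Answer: 2*I*√1745 ≈ 83.546*I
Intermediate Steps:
√(-9218 + (3*11 + 21*105)) = √(-9218 + (33 + 2205)) = √(-9218 + 2238) = √(-6980) = 2*I*√1745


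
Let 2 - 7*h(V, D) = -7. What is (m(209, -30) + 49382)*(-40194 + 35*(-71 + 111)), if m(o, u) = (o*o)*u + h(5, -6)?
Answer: 48921046234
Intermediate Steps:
h(V, D) = 9/7 (h(V, D) = 2/7 - 1/7*(-7) = 2/7 + 1 = 9/7)
m(o, u) = 9/7 + u*o**2 (m(o, u) = (o*o)*u + 9/7 = o**2*u + 9/7 = u*o**2 + 9/7 = 9/7 + u*o**2)
(m(209, -30) + 49382)*(-40194 + 35*(-71 + 111)) = ((9/7 - 30*209**2) + 49382)*(-40194 + 35*(-71 + 111)) = ((9/7 - 30*43681) + 49382)*(-40194 + 35*40) = ((9/7 - 1310430) + 49382)*(-40194 + 1400) = (-9173001/7 + 49382)*(-38794) = -8827327/7*(-38794) = 48921046234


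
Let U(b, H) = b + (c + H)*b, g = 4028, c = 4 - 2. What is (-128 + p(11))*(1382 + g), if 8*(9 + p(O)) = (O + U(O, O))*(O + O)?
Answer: 3427235/2 ≈ 1.7136e+6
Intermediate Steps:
c = 2
U(b, H) = b + b*(2 + H) (U(b, H) = b + (2 + H)*b = b + b*(2 + H))
p(O) = -9 + O*(O + O*(3 + O))/4 (p(O) = -9 + ((O + O*(3 + O))*(O + O))/8 = -9 + ((O + O*(3 + O))*(2*O))/8 = -9 + (2*O*(O + O*(3 + O)))/8 = -9 + O*(O + O*(3 + O))/4)
(-128 + p(11))*(1382 + g) = (-128 + (-9 + 11² + (¼)*11³))*(1382 + 4028) = (-128 + (-9 + 121 + (¼)*1331))*5410 = (-128 + (-9 + 121 + 1331/4))*5410 = (-128 + 1779/4)*5410 = (1267/4)*5410 = 3427235/2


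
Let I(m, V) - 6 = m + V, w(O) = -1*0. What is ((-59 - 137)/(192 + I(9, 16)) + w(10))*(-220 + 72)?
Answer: 29008/223 ≈ 130.08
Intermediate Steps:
w(O) = 0
I(m, V) = 6 + V + m (I(m, V) = 6 + (m + V) = 6 + (V + m) = 6 + V + m)
((-59 - 137)/(192 + I(9, 16)) + w(10))*(-220 + 72) = ((-59 - 137)/(192 + (6 + 16 + 9)) + 0)*(-220 + 72) = (-196/(192 + 31) + 0)*(-148) = (-196/223 + 0)*(-148) = -196/223*(-148) = 29008/223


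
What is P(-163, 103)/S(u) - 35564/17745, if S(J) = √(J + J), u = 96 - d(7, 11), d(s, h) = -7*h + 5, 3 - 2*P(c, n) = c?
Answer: -35564/17745 + 83*√21/84 ≈ 2.5238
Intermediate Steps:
P(c, n) = 3/2 - c/2
d(s, h) = 5 - 7*h
u = 168 (u = 96 - (5 - 7*11) = 96 - (5 - 77) = 96 - 1*(-72) = 96 + 72 = 168)
S(J) = √2*√J (S(J) = √(2*J) = √2*√J)
P(-163, 103)/S(u) - 35564/17745 = (3/2 - ½*(-163))/((√2*√168)) - 35564/17745 = (3/2 + 163/2)/((√2*(2*√42))) - 35564*1/17745 = 83/((4*√21)) - 35564/17745 = 83*(√21/84) - 35564/17745 = 83*√21/84 - 35564/17745 = -35564/17745 + 83*√21/84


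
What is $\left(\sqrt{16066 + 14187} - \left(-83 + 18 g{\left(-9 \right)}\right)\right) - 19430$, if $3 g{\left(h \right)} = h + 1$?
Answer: $-19299 + \sqrt{30253} \approx -19125.0$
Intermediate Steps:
$g{\left(h \right)} = \frac{1}{3} + \frac{h}{3}$ ($g{\left(h \right)} = \frac{h + 1}{3} = \frac{1 + h}{3} = \frac{1}{3} + \frac{h}{3}$)
$\left(\sqrt{16066 + 14187} - \left(-83 + 18 g{\left(-9 \right)}\right)\right) - 19430 = \left(\sqrt{16066 + 14187} + \left(- 18 \left(\frac{1}{3} + \frac{1}{3} \left(-9\right)\right) + 83\right)\right) - 19430 = \left(\sqrt{30253} + \left(- 18 \left(\frac{1}{3} - 3\right) + 83\right)\right) - 19430 = \left(\sqrt{30253} + \left(\left(-18\right) \left(- \frac{8}{3}\right) + 83\right)\right) - 19430 = \left(\sqrt{30253} + \left(48 + 83\right)\right) - 19430 = \left(\sqrt{30253} + 131\right) - 19430 = \left(131 + \sqrt{30253}\right) - 19430 = -19299 + \sqrt{30253}$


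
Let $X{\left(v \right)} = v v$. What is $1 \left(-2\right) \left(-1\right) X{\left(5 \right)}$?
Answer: $50$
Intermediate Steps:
$X{\left(v \right)} = v^{2}$
$1 \left(-2\right) \left(-1\right) X{\left(5 \right)} = 1 \left(-2\right) \left(-1\right) 5^{2} = \left(-2\right) \left(-1\right) 25 = 2 \cdot 25 = 50$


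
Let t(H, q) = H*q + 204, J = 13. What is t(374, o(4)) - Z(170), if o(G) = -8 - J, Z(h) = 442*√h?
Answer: -7650 - 442*√170 ≈ -13413.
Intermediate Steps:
o(G) = -21 (o(G) = -8 - 1*13 = -8 - 13 = -21)
t(H, q) = 204 + H*q
t(374, o(4)) - Z(170) = (204 + 374*(-21)) - 442*√170 = (204 - 7854) - 442*√170 = -7650 - 442*√170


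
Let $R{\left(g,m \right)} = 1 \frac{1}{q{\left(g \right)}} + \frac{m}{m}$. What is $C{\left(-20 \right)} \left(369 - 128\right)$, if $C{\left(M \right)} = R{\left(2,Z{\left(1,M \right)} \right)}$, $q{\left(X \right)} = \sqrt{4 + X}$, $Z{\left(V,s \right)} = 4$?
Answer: $241 + \frac{241 \sqrt{6}}{6} \approx 339.39$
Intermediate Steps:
$R{\left(g,m \right)} = 1 + \frac{1}{\sqrt{4 + g}}$ ($R{\left(g,m \right)} = 1 \frac{1}{\sqrt{4 + g}} + \frac{m}{m} = 1 \frac{1}{\sqrt{4 + g}} + 1 = \frac{1}{\sqrt{4 + g}} + 1 = 1 + \frac{1}{\sqrt{4 + g}}$)
$C{\left(M \right)} = 1 + \frac{\sqrt{6}}{6}$ ($C{\left(M \right)} = 1 + \frac{1}{\sqrt{4 + 2}} = 1 + \frac{1}{\sqrt{6}} = 1 + \frac{\sqrt{6}}{6}$)
$C{\left(-20 \right)} \left(369 - 128\right) = \left(1 + \frac{\sqrt{6}}{6}\right) \left(369 - 128\right) = \left(1 + \frac{\sqrt{6}}{6}\right) 241 = 241 + \frac{241 \sqrt{6}}{6}$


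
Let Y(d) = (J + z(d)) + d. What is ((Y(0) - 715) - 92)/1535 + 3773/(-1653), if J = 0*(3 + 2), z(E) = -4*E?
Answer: -7125526/2537355 ≈ -2.8083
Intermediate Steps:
J = 0 (J = 0*5 = 0)
Y(d) = -3*d (Y(d) = (0 - 4*d) + d = -4*d + d = -3*d)
((Y(0) - 715) - 92)/1535 + 3773/(-1653) = ((-3*0 - 715) - 92)/1535 + 3773/(-1653) = ((0 - 715) - 92)*(1/1535) + 3773*(-1/1653) = (-715 - 92)*(1/1535) - 3773/1653 = -807*1/1535 - 3773/1653 = -807/1535 - 3773/1653 = -7125526/2537355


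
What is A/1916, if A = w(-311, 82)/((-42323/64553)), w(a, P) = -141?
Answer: 9101973/81090868 ≈ 0.11224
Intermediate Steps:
A = 9101973/42323 (A = -141/((-42323/64553)) = -141/((-42323*1/64553)) = -141/(-42323/64553) = -141*(-64553/42323) = 9101973/42323 ≈ 215.06)
A/1916 = (9101973/42323)/1916 = (9101973/42323)*(1/1916) = 9101973/81090868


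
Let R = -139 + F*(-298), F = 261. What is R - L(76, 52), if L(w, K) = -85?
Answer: -77832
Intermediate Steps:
R = -77917 (R = -139 + 261*(-298) = -139 - 77778 = -77917)
R - L(76, 52) = -77917 - 1*(-85) = -77917 + 85 = -77832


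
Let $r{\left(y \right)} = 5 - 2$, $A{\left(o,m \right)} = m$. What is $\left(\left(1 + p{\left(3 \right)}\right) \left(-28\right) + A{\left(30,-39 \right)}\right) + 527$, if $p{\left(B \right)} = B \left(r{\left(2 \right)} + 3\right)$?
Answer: $-44$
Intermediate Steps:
$r{\left(y \right)} = 3$
$p{\left(B \right)} = 6 B$ ($p{\left(B \right)} = B \left(3 + 3\right) = B 6 = 6 B$)
$\left(\left(1 + p{\left(3 \right)}\right) \left(-28\right) + A{\left(30,-39 \right)}\right) + 527 = \left(\left(1 + 6 \cdot 3\right) \left(-28\right) - 39\right) + 527 = \left(\left(1 + 18\right) \left(-28\right) - 39\right) + 527 = \left(19 \left(-28\right) - 39\right) + 527 = \left(-532 - 39\right) + 527 = -571 + 527 = -44$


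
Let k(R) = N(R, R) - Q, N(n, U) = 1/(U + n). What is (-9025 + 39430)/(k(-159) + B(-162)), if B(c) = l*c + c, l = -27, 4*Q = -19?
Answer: 19337580/2681851 ≈ 7.2105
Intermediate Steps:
Q = -19/4 (Q = (¼)*(-19) = -19/4 ≈ -4.7500)
k(R) = 19/4 + 1/(2*R) (k(R) = 1/(R + R) - 1*(-19/4) = 1/(2*R) + 19/4 = 19/4 + 1/(2*R))
B(c) = -26*c (B(c) = -27*c + c = -26*c)
(-9025 + 39430)/(k(-159) + B(-162)) = (-9025 + 39430)/((¼)*(2 + 19*(-159))/(-159) - 26*(-162)) = 30405/((¼)*(-1/159)*(2 - 3021) + 4212) = 30405/((¼)*(-1/159)*(-3019) + 4212) = 30405/(3019/636 + 4212) = 30405/(2681851/636) = 30405*(636/2681851) = 19337580/2681851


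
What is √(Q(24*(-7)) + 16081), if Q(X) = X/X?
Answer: √16082 ≈ 126.81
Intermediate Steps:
Q(X) = 1
√(Q(24*(-7)) + 16081) = √(1 + 16081) = √16082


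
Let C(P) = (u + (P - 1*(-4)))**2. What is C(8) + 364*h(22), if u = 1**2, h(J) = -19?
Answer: -6747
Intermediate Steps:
u = 1
C(P) = (5 + P)**2 (C(P) = (1 + (P - 1*(-4)))**2 = (1 + (P + 4))**2 = (1 + (4 + P))**2 = (5 + P)**2)
C(8) + 364*h(22) = (5 + 8)**2 + 364*(-19) = 13**2 - 6916 = 169 - 6916 = -6747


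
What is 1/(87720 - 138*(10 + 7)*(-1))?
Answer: 1/90066 ≈ 1.1103e-5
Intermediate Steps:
1/(87720 - 138*(10 + 7)*(-1)) = 1/(87720 - 2346*(-1)) = 1/(87720 - 138*(-17)) = 1/(87720 + 2346) = 1/90066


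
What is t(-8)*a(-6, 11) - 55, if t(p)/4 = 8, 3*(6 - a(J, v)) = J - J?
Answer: 137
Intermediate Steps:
a(J, v) = 6 (a(J, v) = 6 - (J - J)/3 = 6 - 1/3*0 = 6 + 0 = 6)
t(p) = 32 (t(p) = 4*8 = 32)
t(-8)*a(-6, 11) - 55 = 32*6 - 55 = 192 - 55 = 137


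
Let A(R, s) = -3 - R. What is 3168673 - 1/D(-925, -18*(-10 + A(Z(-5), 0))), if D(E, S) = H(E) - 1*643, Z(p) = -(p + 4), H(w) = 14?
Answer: 1993095318/629 ≈ 3.1687e+6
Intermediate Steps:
Z(p) = -4 - p (Z(p) = -(4 + p) = -4 - p)
D(E, S) = -629 (D(E, S) = 14 - 1*643 = 14 - 643 = -629)
3168673 - 1/D(-925, -18*(-10 + A(Z(-5), 0))) = 3168673 - 1/(-629) = 3168673 - 1*(-1/629) = 3168673 + 1/629 = 1993095318/629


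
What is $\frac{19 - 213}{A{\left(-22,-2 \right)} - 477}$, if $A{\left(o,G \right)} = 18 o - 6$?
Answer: $\frac{194}{879} \approx 0.22071$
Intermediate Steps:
$A{\left(o,G \right)} = -6 + 18 o$
$\frac{19 - 213}{A{\left(-22,-2 \right)} - 477} = \frac{19 - 213}{\left(-6 + 18 \left(-22\right)\right) - 477} = - \frac{194}{\left(-6 - 396\right) - 477} = - \frac{194}{-402 - 477} = - \frac{194}{-879} = \left(-194\right) \left(- \frac{1}{879}\right) = \frac{194}{879}$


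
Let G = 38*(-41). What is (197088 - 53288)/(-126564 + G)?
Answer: -71900/64061 ≈ -1.1224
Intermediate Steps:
G = -1558
(197088 - 53288)/(-126564 + G) = (197088 - 53288)/(-126564 - 1558) = 143800/(-128122) = 143800*(-1/128122) = -71900/64061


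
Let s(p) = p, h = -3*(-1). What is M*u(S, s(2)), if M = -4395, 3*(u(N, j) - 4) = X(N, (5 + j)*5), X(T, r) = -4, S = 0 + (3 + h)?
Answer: -11720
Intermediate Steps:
h = 3
S = 6 (S = 0 + (3 + 3) = 0 + 6 = 6)
u(N, j) = 8/3 (u(N, j) = 4 + (1/3)*(-4) = 4 - 4/3 = 8/3)
M*u(S, s(2)) = -4395*8/3 = -11720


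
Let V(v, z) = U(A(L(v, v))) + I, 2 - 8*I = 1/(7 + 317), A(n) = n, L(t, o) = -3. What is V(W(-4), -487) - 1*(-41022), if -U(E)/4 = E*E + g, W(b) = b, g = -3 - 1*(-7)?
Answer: 106194887/2592 ≈ 40970.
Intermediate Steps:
g = 4 (g = -3 + 7 = 4)
U(E) = -16 - 4*E**2 (U(E) = -4*(E*E + 4) = -4*(E**2 + 4) = -4*(4 + E**2) = -16 - 4*E**2)
I = 647/2592 (I = 1/4 - 1/(8*(7 + 317)) = 1/4 - 1/8/324 = 1/4 - 1/8*1/324 = 1/4 - 1/2592 = 647/2592 ≈ 0.24961)
V(v, z) = -134137/2592 (V(v, z) = (-16 - 4*(-3)**2) + 647/2592 = (-16 - 4*9) + 647/2592 = (-16 - 36) + 647/2592 = -52 + 647/2592 = -134137/2592)
V(W(-4), -487) - 1*(-41022) = -134137/2592 - 1*(-41022) = -134137/2592 + 41022 = 106194887/2592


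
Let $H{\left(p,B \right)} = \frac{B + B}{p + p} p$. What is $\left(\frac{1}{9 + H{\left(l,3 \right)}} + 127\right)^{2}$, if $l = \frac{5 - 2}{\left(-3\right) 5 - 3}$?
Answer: $\frac{2325625}{144} \approx 16150.0$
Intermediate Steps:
$l = - \frac{1}{6}$ ($l = \frac{3}{-15 - 3} = \frac{3}{-18} = 3 \left(- \frac{1}{18}\right) = - \frac{1}{6} \approx -0.16667$)
$H{\left(p,B \right)} = B$ ($H{\left(p,B \right)} = \frac{2 B}{2 p} p = 2 B \frac{1}{2 p} p = \frac{B}{p} p = B$)
$\left(\frac{1}{9 + H{\left(l,3 \right)}} + 127\right)^{2} = \left(\frac{1}{9 + 3} + 127\right)^{2} = \left(\frac{1}{12} + 127\right)^{2} = \left(\frac{1525}{12}\right)^{2} = \frac{2325625}{144}$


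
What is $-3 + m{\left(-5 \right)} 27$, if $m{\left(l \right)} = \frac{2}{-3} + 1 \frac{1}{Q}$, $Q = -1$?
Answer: $-48$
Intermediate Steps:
$m{\left(l \right)} = - \frac{5}{3}$ ($m{\left(l \right)} = \frac{2}{-3} + 1 \frac{1}{-1} = 2 \left(- \frac{1}{3}\right) + 1 \left(-1\right) = - \frac{2}{3} - 1 = - \frac{5}{3}$)
$-3 + m{\left(-5 \right)} 27 = -3 - 45 = -48$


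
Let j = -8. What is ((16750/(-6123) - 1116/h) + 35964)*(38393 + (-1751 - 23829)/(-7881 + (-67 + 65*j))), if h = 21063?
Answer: 41887396456438500752/30336315737 ≈ 1.3808e+9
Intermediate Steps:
((16750/(-6123) - 1116/h) + 35964)*(38393 + (-1751 - 23829)/(-7881 + (-67 + 65*j))) = ((16750/(-6123) - 1116/21063) + 35964)*(38393 + (-1751 - 23829)/(-7881 + (-67 + 65*(-8)))) = ((16750*(-1/6123) - 1116*1/21063) + 35964)*(38393 - 25580/(-7881 + (-67 - 520))) = ((-16750/6123 - 372/7021) + 35964)*(38393 - 25580/(-7881 - 587)) = (-119879506/42989583 + 35964)*(38393 - 25580/(-8468)) = 1545957483506*(38393 - 25580*(-1/8468))/42989583 = 1545957483506*(38393 + 6395/2117)/42989583 = (1545957483506/42989583)*(81284376/2117) = 41887396456438500752/30336315737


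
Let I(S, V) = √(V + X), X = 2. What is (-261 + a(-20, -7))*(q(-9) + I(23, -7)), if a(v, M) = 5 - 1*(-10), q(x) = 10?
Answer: -2460 - 246*I*√5 ≈ -2460.0 - 550.07*I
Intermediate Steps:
I(S, V) = √(2 + V) (I(S, V) = √(V + 2) = √(2 + V))
a(v, M) = 15 (a(v, M) = 5 + 10 = 15)
(-261 + a(-20, -7))*(q(-9) + I(23, -7)) = (-261 + 15)*(10 + √(2 - 7)) = -246*(10 + √(-5)) = -246*(10 + I*√5) = -2460 - 246*I*√5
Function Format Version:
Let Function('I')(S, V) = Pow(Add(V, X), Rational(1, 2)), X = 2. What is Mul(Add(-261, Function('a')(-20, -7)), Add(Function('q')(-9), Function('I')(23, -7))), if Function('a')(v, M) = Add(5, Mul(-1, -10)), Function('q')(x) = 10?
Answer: Add(-2460, Mul(-246, I, Pow(5, Rational(1, 2)))) ≈ Add(-2460.0, Mul(-550.07, I))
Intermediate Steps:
Function('I')(S, V) = Pow(Add(2, V), Rational(1, 2)) (Function('I')(S, V) = Pow(Add(V, 2), Rational(1, 2)) = Pow(Add(2, V), Rational(1, 2)))
Function('a')(v, M) = 15 (Function('a')(v, M) = Add(5, 10) = 15)
Mul(Add(-261, Function('a')(-20, -7)), Add(Function('q')(-9), Function('I')(23, -7))) = Mul(Add(-261, 15), Add(10, Pow(Add(2, -7), Rational(1, 2)))) = Mul(-246, Add(10, Pow(-5, Rational(1, 2)))) = Mul(-246, Add(10, Mul(I, Pow(5, Rational(1, 2))))) = Add(-2460, Mul(-246, I, Pow(5, Rational(1, 2))))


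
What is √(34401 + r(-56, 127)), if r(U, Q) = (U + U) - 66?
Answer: √34223 ≈ 184.99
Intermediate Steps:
r(U, Q) = -66 + 2*U (r(U, Q) = 2*U - 66 = -66 + 2*U)
√(34401 + r(-56, 127)) = √(34401 + (-66 + 2*(-56))) = √(34401 + (-66 - 112)) = √(34401 - 178) = √34223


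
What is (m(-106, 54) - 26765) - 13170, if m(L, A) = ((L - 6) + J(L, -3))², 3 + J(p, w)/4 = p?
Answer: 260369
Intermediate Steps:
J(p, w) = -12 + 4*p
m(L, A) = (-18 + 5*L)² (m(L, A) = ((L - 6) + (-12 + 4*L))² = ((-6 + L) + (-12 + 4*L))² = (-18 + 5*L)²)
(m(-106, 54) - 26765) - 13170 = ((-18 + 5*(-106))² - 26765) - 13170 = ((-18 - 530)² - 26765) - 13170 = ((-548)² - 26765) - 13170 = (300304 - 26765) - 13170 = 273539 - 13170 = 260369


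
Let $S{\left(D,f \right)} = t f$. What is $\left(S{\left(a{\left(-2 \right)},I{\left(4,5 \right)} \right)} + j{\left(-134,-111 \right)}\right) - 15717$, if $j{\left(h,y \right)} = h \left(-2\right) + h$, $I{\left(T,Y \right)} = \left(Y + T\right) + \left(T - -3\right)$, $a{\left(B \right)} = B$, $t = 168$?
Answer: $-12895$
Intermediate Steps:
$I{\left(T,Y \right)} = 3 + Y + 2 T$ ($I{\left(T,Y \right)} = \left(T + Y\right) + \left(T + 3\right) = \left(T + Y\right) + \left(3 + T\right) = 3 + Y + 2 T$)
$S{\left(D,f \right)} = 168 f$
$j{\left(h,y \right)} = - h$ ($j{\left(h,y \right)} = - 2 h + h = - h$)
$\left(S{\left(a{\left(-2 \right)},I{\left(4,5 \right)} \right)} + j{\left(-134,-111 \right)}\right) - 15717 = \left(168 \left(3 + 5 + 2 \cdot 4\right) - -134\right) - 15717 = \left(168 \left(3 + 5 + 8\right) + 134\right) - 15717 = \left(168 \cdot 16 + 134\right) - 15717 = \left(2688 + 134\right) - 15717 = 2822 - 15717 = -12895$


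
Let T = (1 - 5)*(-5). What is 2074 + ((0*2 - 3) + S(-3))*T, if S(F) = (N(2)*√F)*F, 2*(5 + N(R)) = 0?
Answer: 2014 + 300*I*√3 ≈ 2014.0 + 519.62*I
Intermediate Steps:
N(R) = -5 (N(R) = -5 + (½)*0 = -5 + 0 = -5)
T = 20 (T = -4*(-5) = 20)
S(F) = -5*F^(3/2) (S(F) = (-5*√F)*F = -5*F^(3/2))
2074 + ((0*2 - 3) + S(-3))*T = 2074 + ((0*2 - 3) - (-15)*I*√3)*20 = 2074 + ((0 - 3) - (-15)*I*√3)*20 = 2074 + (-3 + 15*I*√3)*20 = 2074 + (-60 + 300*I*√3) = 2014 + 300*I*√3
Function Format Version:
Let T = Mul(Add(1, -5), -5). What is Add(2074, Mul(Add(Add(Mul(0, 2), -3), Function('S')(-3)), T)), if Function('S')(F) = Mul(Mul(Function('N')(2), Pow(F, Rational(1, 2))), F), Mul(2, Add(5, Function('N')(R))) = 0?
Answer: Add(2014, Mul(300, I, Pow(3, Rational(1, 2)))) ≈ Add(2014.0, Mul(519.62, I))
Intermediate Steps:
Function('N')(R) = -5 (Function('N')(R) = Add(-5, Mul(Rational(1, 2), 0)) = Add(-5, 0) = -5)
T = 20 (T = Mul(-4, -5) = 20)
Function('S')(F) = Mul(-5, Pow(F, Rational(3, 2))) (Function('S')(F) = Mul(Mul(-5, Pow(F, Rational(1, 2))), F) = Mul(-5, Pow(F, Rational(3, 2))))
Add(2074, Mul(Add(Add(Mul(0, 2), -3), Function('S')(-3)), T)) = Add(2074, Mul(Add(Add(Mul(0, 2), -3), Mul(-5, Pow(-3, Rational(3, 2)))), 20)) = Add(2074, Mul(Add(Add(0, -3), Mul(-5, Mul(-3, I, Pow(3, Rational(1, 2))))), 20)) = Add(2074, Mul(Add(-3, Mul(15, I, Pow(3, Rational(1, 2)))), 20)) = Add(2074, Add(-60, Mul(300, I, Pow(3, Rational(1, 2))))) = Add(2014, Mul(300, I, Pow(3, Rational(1, 2))))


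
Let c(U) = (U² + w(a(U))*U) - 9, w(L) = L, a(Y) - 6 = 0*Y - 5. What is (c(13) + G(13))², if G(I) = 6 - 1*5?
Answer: 30276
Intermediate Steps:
a(Y) = 1 (a(Y) = 6 + (0*Y - 5) = 6 + (0 - 5) = 6 - 5 = 1)
c(U) = -9 + U + U² (c(U) = (U² + 1*U) - 9 = (U² + U) - 9 = (U + U²) - 9 = -9 + U + U²)
G(I) = 1 (G(I) = 6 - 5 = 1)
(c(13) + G(13))² = ((-9 + 13 + 13²) + 1)² = ((-9 + 13 + 169) + 1)² = (173 + 1)² = 174² = 30276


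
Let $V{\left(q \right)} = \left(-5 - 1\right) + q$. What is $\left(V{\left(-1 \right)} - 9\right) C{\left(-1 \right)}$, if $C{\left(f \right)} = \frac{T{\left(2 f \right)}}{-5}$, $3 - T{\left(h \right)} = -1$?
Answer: $\frac{64}{5} \approx 12.8$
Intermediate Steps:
$V{\left(q \right)} = -6 + q$
$T{\left(h \right)} = 4$ ($T{\left(h \right)} = 3 - -1 = 3 + 1 = 4$)
$C{\left(f \right)} = - \frac{4}{5}$ ($C{\left(f \right)} = \frac{4}{-5} = 4 \left(- \frac{1}{5}\right) = - \frac{4}{5}$)
$\left(V{\left(-1 \right)} - 9\right) C{\left(-1 \right)} = \left(\left(-6 - 1\right) - 9\right) \left(- \frac{4}{5}\right) = \left(-7 - 9\right) \left(- \frac{4}{5}\right) = \left(-16\right) \left(- \frac{4}{5}\right) = \frac{64}{5}$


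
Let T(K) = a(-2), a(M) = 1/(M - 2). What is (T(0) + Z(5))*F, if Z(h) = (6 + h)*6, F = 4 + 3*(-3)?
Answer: -1315/4 ≈ -328.75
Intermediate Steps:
a(M) = 1/(-2 + M)
F = -5 (F = 4 - 9 = -5)
T(K) = -1/4 (T(K) = 1/(-2 - 2) = 1/(-4) = -1/4)
Z(h) = 36 + 6*h
(T(0) + Z(5))*F = (-1/4 + (36 + 6*5))*(-5) = (-1/4 + (36 + 30))*(-5) = (-1/4 + 66)*(-5) = (263/4)*(-5) = -1315/4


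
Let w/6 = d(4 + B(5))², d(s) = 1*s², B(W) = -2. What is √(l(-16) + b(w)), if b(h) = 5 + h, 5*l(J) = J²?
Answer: √3805/5 ≈ 12.337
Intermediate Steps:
d(s) = s²
l(J) = J²/5
w = 96 (w = 6*((4 - 2)²)² = 6*(2²)² = 6*4² = 6*16 = 96)
√(l(-16) + b(w)) = √((⅕)*(-16)² + (5 + 96)) = √((⅕)*256 + 101) = √(256/5 + 101) = √(761/5) = √3805/5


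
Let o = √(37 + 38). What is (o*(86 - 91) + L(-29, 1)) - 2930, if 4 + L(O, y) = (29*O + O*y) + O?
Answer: -3833 - 25*√3 ≈ -3876.3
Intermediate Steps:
o = 5*√3 (o = √75 = 5*√3 ≈ 8.6602)
L(O, y) = -4 + 30*O + O*y (L(O, y) = -4 + ((29*O + O*y) + O) = -4 + (30*O + O*y) = -4 + 30*O + O*y)
(o*(86 - 91) + L(-29, 1)) - 2930 = ((5*√3)*(86 - 91) + (-4 + 30*(-29) - 29*1)) - 2930 = ((5*√3)*(-5) + (-4 - 870 - 29)) - 2930 = (-25*√3 - 903) - 2930 = (-903 - 25*√3) - 2930 = -3833 - 25*√3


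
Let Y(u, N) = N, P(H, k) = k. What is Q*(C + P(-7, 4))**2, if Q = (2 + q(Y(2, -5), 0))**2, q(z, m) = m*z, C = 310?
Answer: 394384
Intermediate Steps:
Q = 4 (Q = (2 + 0*(-5))**2 = (2 + 0)**2 = 2**2 = 4)
Q*(C + P(-7, 4))**2 = 4*(310 + 4)**2 = 4*314**2 = 4*98596 = 394384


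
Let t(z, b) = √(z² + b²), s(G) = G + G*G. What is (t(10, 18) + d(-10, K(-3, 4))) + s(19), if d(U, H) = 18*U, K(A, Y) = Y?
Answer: 200 + 2*√106 ≈ 220.59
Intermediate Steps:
s(G) = G + G²
t(z, b) = √(b² + z²)
(t(10, 18) + d(-10, K(-3, 4))) + s(19) = (√(18² + 10²) + 18*(-10)) + 19*(1 + 19) = (√(324 + 100) - 180) + 19*20 = (√424 - 180) + 380 = (2*√106 - 180) + 380 = (-180 + 2*√106) + 380 = 200 + 2*√106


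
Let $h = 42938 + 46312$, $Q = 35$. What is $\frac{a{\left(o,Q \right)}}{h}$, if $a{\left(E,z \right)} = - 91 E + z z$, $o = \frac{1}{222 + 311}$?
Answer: $\frac{211}{15375} \approx 0.013724$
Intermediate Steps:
$o = \frac{1}{533} \approx 0.0018762$
$a{\left(E,z \right)} = z^{2} - 91 E$ ($a{\left(E,z \right)} = - 91 E + z^{2} = z^{2} - 91 E$)
$h = 89250$
$\frac{a{\left(o,Q \right)}}{h} = \frac{35^{2} - \frac{7}{41}}{89250} = \left(1225 - \frac{7}{41}\right) \frac{1}{89250} = \frac{50218}{41} \cdot \frac{1}{89250} = \frac{211}{15375}$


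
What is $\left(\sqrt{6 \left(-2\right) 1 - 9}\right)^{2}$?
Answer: $-21$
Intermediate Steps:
$\left(\sqrt{6 \left(-2\right) 1 - 9}\right)^{2} = \left(\sqrt{\left(-12\right) 1 - 9}\right)^{2} = \left(\sqrt{-12 - 9}\right)^{2} = \left(\sqrt{-21}\right)^{2} = \left(i \sqrt{21}\right)^{2} = -21$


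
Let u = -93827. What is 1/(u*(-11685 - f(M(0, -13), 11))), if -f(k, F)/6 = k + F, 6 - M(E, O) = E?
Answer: 1/1086798141 ≈ 9.2013e-10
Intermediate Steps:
M(E, O) = 6 - E
f(k, F) = -6*F - 6*k (f(k, F) = -6*(k + F) = -6*(F + k) = -6*F - 6*k)
1/(u*(-11685 - f(M(0, -13), 11))) = 1/((-93827)*(-11685 - (-6*11 - 6*(6 - 1*0)))) = -1/(93827*(-11685 - (-66 - 6*(6 + 0)))) = -1/(93827*(-11685 - (-66 - 6*6))) = -1/(93827*(-11685 - (-66 - 36))) = -1/(93827*(-11685 - 1*(-102))) = -1/(93827*(-11685 + 102)) = -1/93827/(-11583) = -1/93827*(-1/11583) = 1/1086798141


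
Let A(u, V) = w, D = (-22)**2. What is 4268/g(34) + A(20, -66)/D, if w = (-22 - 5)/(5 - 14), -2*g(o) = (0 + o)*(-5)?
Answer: 2065967/41140 ≈ 50.218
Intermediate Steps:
D = 484
g(o) = 5*o/2 (g(o) = -(0 + o)*(-5)/2 = -o*(-5)/2 = -(-5)*o/2 = 5*o/2)
w = 3 (w = -27/(-9) = -27*(-1/9) = 3)
A(u, V) = 3
4268/g(34) + A(20, -66)/D = 4268/(((5/2)*34)) + 3/484 = 4268/85 + 3*(1/484) = 4268*(1/85) + 3/484 = 4268/85 + 3/484 = 2065967/41140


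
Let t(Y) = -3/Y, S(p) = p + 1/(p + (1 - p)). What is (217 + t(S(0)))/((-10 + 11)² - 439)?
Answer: -107/219 ≈ -0.48858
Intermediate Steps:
S(p) = 1 + p (S(p) = p + 1/1 = p + 1 = 1 + p)
(217 + t(S(0)))/((-10 + 11)² - 439) = (217 - 3/(1 + 0))/((-10 + 11)² - 439) = (217 - 3/1)/(1² - 439) = (217 - 3*1)/(1 - 439) = (217 - 3)/(-438) = 214*(-1/438) = -107/219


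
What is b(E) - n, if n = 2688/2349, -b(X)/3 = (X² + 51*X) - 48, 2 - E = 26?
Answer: 1634008/783 ≈ 2086.9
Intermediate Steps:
E = -24 (E = 2 - 1*26 = 2 - 26 = -24)
b(X) = 144 - 153*X - 3*X² (b(X) = -3*((X² + 51*X) - 48) = -3*(-48 + X² + 51*X) = 144 - 153*X - 3*X²)
n = 896/783 (n = 2688*(1/2349) = 896/783 ≈ 1.1443)
b(E) - n = (144 - 153*(-24) - 3*(-24)²) - 1*896/783 = (144 + 3672 - 3*576) - 896/783 = (144 + 3672 - 1728) - 896/783 = 2088 - 896/783 = 1634008/783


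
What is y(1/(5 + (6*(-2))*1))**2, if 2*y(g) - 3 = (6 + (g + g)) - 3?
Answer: 400/49 ≈ 8.1633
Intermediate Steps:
y(g) = 3 + g (y(g) = 3/2 + ((6 + (g + g)) - 3)/2 = 3/2 + ((6 + 2*g) - 3)/2 = 3/2 + (3 + 2*g)/2 = 3/2 + (3/2 + g) = 3 + g)
y(1/(5 + (6*(-2))*1))**2 = (3 + 1/(5 + (6*(-2))*1))**2 = (3 + 1/(5 - 12*1))**2 = (3 + 1/(5 - 12))**2 = (3 + 1/(-7))**2 = (3 - 1/7)**2 = (20/7)**2 = 400/49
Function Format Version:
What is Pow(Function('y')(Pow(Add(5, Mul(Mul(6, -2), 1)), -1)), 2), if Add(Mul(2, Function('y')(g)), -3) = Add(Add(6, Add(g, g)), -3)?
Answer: Rational(400, 49) ≈ 8.1633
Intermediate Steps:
Function('y')(g) = Add(3, g) (Function('y')(g) = Add(Rational(3, 2), Mul(Rational(1, 2), Add(Add(6, Add(g, g)), -3))) = Add(Rational(3, 2), Mul(Rational(1, 2), Add(Add(6, Mul(2, g)), -3))) = Add(Rational(3, 2), Mul(Rational(1, 2), Add(3, Mul(2, g)))) = Add(Rational(3, 2), Add(Rational(3, 2), g)) = Add(3, g))
Pow(Function('y')(Pow(Add(5, Mul(Mul(6, -2), 1)), -1)), 2) = Pow(Add(3, Pow(Add(5, Mul(Mul(6, -2), 1)), -1)), 2) = Pow(Add(3, Pow(Add(5, Mul(-12, 1)), -1)), 2) = Pow(Add(3, Pow(Add(5, -12), -1)), 2) = Pow(Add(3, Pow(-7, -1)), 2) = Pow(Add(3, Rational(-1, 7)), 2) = Pow(Rational(20, 7), 2) = Rational(400, 49)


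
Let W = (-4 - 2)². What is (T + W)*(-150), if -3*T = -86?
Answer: -9700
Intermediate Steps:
T = 86/3 (T = -⅓*(-86) = 86/3 ≈ 28.667)
W = 36 (W = (-6)² = 36)
(T + W)*(-150) = (86/3 + 36)*(-150) = (194/3)*(-150) = -9700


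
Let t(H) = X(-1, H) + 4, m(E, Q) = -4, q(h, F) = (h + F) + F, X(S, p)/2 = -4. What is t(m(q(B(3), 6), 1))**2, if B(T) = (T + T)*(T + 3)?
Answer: 16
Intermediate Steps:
B(T) = 2*T*(3 + T) (B(T) = (2*T)*(3 + T) = 2*T*(3 + T))
X(S, p) = -8 (X(S, p) = 2*(-4) = -8)
q(h, F) = h + 2*F (q(h, F) = (F + h) + F = h + 2*F)
t(H) = -4 (t(H) = -8 + 4 = -4)
t(m(q(B(3), 6), 1))**2 = (-4)**2 = 16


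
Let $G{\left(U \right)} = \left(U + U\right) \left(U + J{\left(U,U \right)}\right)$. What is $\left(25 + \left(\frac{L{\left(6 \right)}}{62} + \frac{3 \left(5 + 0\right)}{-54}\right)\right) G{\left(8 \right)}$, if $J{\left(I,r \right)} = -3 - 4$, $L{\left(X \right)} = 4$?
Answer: $\frac{110648}{279} \approx 396.59$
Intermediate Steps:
$J{\left(I,r \right)} = -7$
$G{\left(U \right)} = 2 U \left(-7 + U\right)$ ($G{\left(U \right)} = \left(U + U\right) \left(U - 7\right) = 2 U \left(-7 + U\right)$)
$\left(25 + \left(\frac{L{\left(6 \right)}}{62} + \frac{3 \left(5 + 0\right)}{-54}\right)\right) G{\left(8 \right)} = \left(25 + \left(\frac{4}{62} + \frac{3 \left(5 + 0\right)}{-54}\right)\right) 2 \cdot 8 \left(-7 + 8\right) = \left(25 + \left(4 \cdot \frac{1}{62} + 3 \cdot 5 \left(- \frac{1}{54}\right)\right)\right) 2 \cdot 8 \cdot 1 = \left(25 + \left(\frac{2}{31} + 15 \left(- \frac{1}{54}\right)\right)\right) 16 = \left(25 + \left(\frac{2}{31} - \frac{5}{18}\right)\right) 16 = \left(25 - \frac{119}{558}\right) 16 = \frac{13831}{558} \cdot 16 = \frac{110648}{279}$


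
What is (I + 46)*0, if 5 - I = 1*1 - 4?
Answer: 0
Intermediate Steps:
I = 8 (I = 5 - (1*1 - 4) = 5 - (1 - 4) = 5 - 1*(-3) = 5 + 3 = 8)
(I + 46)*0 = (8 + 46)*0 = 54*0 = 0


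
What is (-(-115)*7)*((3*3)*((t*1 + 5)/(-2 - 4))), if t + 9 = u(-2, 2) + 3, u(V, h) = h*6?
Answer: -26565/2 ≈ -13283.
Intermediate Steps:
u(V, h) = 6*h
t = 6 (t = -9 + (6*2 + 3) = -9 + (12 + 3) = -9 + 15 = 6)
(-(-115)*7)*((3*3)*((t*1 + 5)/(-2 - 4))) = (-(-115)*7)*((3*3)*((6*1 + 5)/(-2 - 4))) = (-23*(-35))*(9*((6 + 5)/(-6))) = 805*(9*(11*(-⅙))) = 805*(9*(-11/6)) = 805*(-33/2) = -26565/2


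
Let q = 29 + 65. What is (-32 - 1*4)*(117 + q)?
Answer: -7596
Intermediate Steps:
q = 94
(-32 - 1*4)*(117 + q) = (-32 - 1*4)*(117 + 94) = (-32 - 4)*211 = -36*211 = -7596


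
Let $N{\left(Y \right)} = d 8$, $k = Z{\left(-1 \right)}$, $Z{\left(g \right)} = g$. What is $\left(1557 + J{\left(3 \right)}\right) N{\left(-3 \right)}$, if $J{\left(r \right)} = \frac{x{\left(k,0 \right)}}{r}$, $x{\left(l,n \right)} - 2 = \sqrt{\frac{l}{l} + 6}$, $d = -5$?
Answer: $- \frac{186920}{3} - \frac{40 \sqrt{7}}{3} \approx -62342.0$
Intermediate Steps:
$k = -1$
$N{\left(Y \right)} = -40$ ($N{\left(Y \right)} = \left(-5\right) 8 = -40$)
$x{\left(l,n \right)} = 2 + \sqrt{7}$ ($x{\left(l,n \right)} = 2 + \sqrt{\frac{l}{l} + 6} = 2 + \sqrt{1 + 6} = 2 + \sqrt{7}$)
$J{\left(r \right)} = \frac{2 + \sqrt{7}}{r}$
$\left(1557 + J{\left(3 \right)}\right) N{\left(-3 \right)} = \left(1557 + \frac{2 + \sqrt{7}}{3}\right) \left(-40\right) = \left(1557 + \left(\frac{2}{3} + \frac{\sqrt{7}}{3}\right)\right) \left(-40\right) = \left(\frac{4673}{3} + \frac{\sqrt{7}}{3}\right) \left(-40\right) = - \frac{186920}{3} - \frac{40 \sqrt{7}}{3}$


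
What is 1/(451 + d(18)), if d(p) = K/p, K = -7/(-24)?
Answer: 432/194839 ≈ 0.0022172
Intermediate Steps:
K = 7/24 (K = -7*(-1/24) = 7/24 ≈ 0.29167)
d(p) = 7/(24*p)
1/(451 + d(18)) = 1/(451 + (7/24)/18) = 1/(451 + (7/24)*(1/18)) = 1/(451 + 7/432) = 1/(194839/432) = 432/194839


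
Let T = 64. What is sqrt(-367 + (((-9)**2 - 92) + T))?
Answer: I*sqrt(314) ≈ 17.72*I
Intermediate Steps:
sqrt(-367 + (((-9)**2 - 92) + T)) = sqrt(-367 + (((-9)**2 - 92) + 64)) = sqrt(-367 + ((81 - 92) + 64)) = sqrt(-367 + (-11 + 64)) = sqrt(-367 + 53) = sqrt(-314) = I*sqrt(314)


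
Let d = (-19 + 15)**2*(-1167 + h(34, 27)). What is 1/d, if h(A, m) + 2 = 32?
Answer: -1/18192 ≈ -5.4969e-5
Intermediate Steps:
h(A, m) = 30 (h(A, m) = -2 + 32 = 30)
d = -18192 (d = (-19 + 15)**2*(-1167 + 30) = (-4)**2*(-1137) = 16*(-1137) = -18192)
1/d = 1/(-18192) = -1/18192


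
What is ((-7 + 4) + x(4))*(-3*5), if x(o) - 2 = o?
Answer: -45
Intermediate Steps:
x(o) = 2 + o
((-7 + 4) + x(4))*(-3*5) = ((-7 + 4) + (2 + 4))*(-3*5) = (-3 + 6)*(-15) = 3*(-15) = -45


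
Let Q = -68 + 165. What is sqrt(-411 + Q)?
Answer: I*sqrt(314) ≈ 17.72*I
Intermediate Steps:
Q = 97
sqrt(-411 + Q) = sqrt(-411 + 97) = sqrt(-314) = I*sqrt(314)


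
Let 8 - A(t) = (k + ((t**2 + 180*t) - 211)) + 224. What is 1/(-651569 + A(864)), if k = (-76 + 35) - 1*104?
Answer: -1/1553445 ≈ -6.4373e-7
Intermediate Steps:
k = -145 (k = -41 - 104 = -145)
A(t) = 140 - t**2 - 180*t (A(t) = 8 - ((-145 + ((t**2 + 180*t) - 211)) + 224) = 8 - ((-145 + (-211 + t**2 + 180*t)) + 224) = 8 - ((-356 + t**2 + 180*t) + 224) = 8 - (-132 + t**2 + 180*t) = 8 + (132 - t**2 - 180*t) = 140 - t**2 - 180*t)
1/(-651569 + A(864)) = 1/(-651569 + (140 - 1*864**2 - 180*864)) = 1/(-651569 + (140 - 1*746496 - 155520)) = 1/(-651569 + (140 - 746496 - 155520)) = 1/(-651569 - 901876) = 1/(-1553445) = -1/1553445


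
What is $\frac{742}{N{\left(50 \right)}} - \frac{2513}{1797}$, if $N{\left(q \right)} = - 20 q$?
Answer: $- \frac{1923187}{898500} \approx -2.1404$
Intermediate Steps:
$\frac{742}{N{\left(50 \right)}} - \frac{2513}{1797} = \frac{742}{\left(-20\right) 50} - \frac{2513}{1797} = \frac{742}{-1000} - \frac{2513}{1797} = 742 \left(- \frac{1}{1000}\right) - \frac{2513}{1797} = - \frac{371}{500} - \frac{2513}{1797} = - \frac{1923187}{898500}$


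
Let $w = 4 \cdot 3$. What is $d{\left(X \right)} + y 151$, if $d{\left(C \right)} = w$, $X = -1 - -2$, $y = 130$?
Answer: $19642$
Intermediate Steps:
$X = 1$ ($X = -1 + 2 = 1$)
$w = 12$
$d{\left(C \right)} = 12$
$d{\left(X \right)} + y 151 = 12 + 130 \cdot 151 = 12 + 19630 = 19642$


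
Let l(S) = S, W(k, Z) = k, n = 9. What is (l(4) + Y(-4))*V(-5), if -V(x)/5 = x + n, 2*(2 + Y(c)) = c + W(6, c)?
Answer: -60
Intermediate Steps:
Y(c) = 1 + c/2 (Y(c) = -2 + (c + 6)/2 = -2 + (6 + c)/2 = -2 + (3 + c/2) = 1 + c/2)
V(x) = -45 - 5*x (V(x) = -5*(x + 9) = -5*(9 + x) = -45 - 5*x)
(l(4) + Y(-4))*V(-5) = (4 + (1 + (½)*(-4)))*(-45 - 5*(-5)) = (4 + (1 - 2))*(-45 + 25) = (4 - 1)*(-20) = 3*(-20) = -60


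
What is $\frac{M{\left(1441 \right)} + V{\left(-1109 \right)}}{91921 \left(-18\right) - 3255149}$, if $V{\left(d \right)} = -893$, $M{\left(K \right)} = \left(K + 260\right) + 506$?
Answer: $- \frac{1314}{4909727} \approx -0.00026763$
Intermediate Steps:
$M{\left(K \right)} = 766 + K$ ($M{\left(K \right)} = \left(260 + K\right) + 506 = 766 + K$)
$\frac{M{\left(1441 \right)} + V{\left(-1109 \right)}}{91921 \left(-18\right) - 3255149} = \frac{\left(766 + 1441\right) - 893}{91921 \left(-18\right) - 3255149} = \frac{2207 - 893}{-1654578 - 3255149} = \frac{1314}{-4909727} = 1314 \left(- \frac{1}{4909727}\right) = - \frac{1314}{4909727}$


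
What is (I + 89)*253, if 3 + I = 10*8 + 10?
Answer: 44528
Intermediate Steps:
I = 87 (I = -3 + (10*8 + 10) = -3 + (80 + 10) = -3 + 90 = 87)
(I + 89)*253 = (87 + 89)*253 = 176*253 = 44528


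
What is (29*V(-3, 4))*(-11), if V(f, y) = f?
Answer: 957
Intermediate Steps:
(29*V(-3, 4))*(-11) = (29*(-3))*(-11) = -87*(-11) = 957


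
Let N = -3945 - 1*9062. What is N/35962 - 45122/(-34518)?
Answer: 53350079/56424378 ≈ 0.94551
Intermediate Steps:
N = -13007 (N = -3945 - 9062 = -13007)
N/35962 - 45122/(-34518) = -13007/35962 - 45122/(-34518) = -13007*1/35962 - 45122*(-1/34518) = -13007/35962 + 2051/1569 = 53350079/56424378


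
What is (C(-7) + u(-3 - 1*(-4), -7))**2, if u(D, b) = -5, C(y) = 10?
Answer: 25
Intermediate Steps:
(C(-7) + u(-3 - 1*(-4), -7))**2 = (10 - 5)**2 = 5**2 = 25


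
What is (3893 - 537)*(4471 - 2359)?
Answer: 7087872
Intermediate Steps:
(3893 - 537)*(4471 - 2359) = 3356*2112 = 7087872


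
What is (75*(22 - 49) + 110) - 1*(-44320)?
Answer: 42405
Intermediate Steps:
(75*(22 - 49) + 110) - 1*(-44320) = (75*(-27) + 110) + 44320 = (-2025 + 110) + 44320 = -1915 + 44320 = 42405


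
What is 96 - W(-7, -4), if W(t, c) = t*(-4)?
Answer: 68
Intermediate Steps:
W(t, c) = -4*t
96 - W(-7, -4) = 96 - (-4)*(-7) = 96 - 1*28 = 96 - 28 = 68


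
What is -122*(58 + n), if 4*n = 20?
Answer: -7686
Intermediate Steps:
n = 5 (n = (¼)*20 = 5)
-122*(58 + n) = -122*(58 + 5) = -122*63 = -7686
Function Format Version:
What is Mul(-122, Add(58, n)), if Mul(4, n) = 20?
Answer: -7686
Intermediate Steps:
n = 5 (n = Mul(Rational(1, 4), 20) = 5)
Mul(-122, Add(58, n)) = Mul(-122, Add(58, 5)) = Mul(-122, 63) = -7686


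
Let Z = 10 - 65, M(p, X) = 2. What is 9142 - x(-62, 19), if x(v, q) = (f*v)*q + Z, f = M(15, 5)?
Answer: 11553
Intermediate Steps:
Z = -55
f = 2
x(v, q) = -55 + 2*q*v (x(v, q) = (2*v)*q - 55 = 2*q*v - 55 = -55 + 2*q*v)
9142 - x(-62, 19) = 9142 - (-55 + 2*19*(-62)) = 9142 - (-55 - 2356) = 9142 - 1*(-2411) = 9142 + 2411 = 11553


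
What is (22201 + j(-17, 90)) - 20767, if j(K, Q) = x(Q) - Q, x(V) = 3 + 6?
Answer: 1353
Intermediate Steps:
x(V) = 9
j(K, Q) = 9 - Q
(22201 + j(-17, 90)) - 20767 = (22201 + (9 - 1*90)) - 20767 = (22201 + (9 - 90)) - 20767 = (22201 - 81) - 20767 = 22120 - 20767 = 1353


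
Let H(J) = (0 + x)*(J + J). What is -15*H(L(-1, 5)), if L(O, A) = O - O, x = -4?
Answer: 0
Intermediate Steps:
L(O, A) = 0
H(J) = -8*J (H(J) = (0 - 4)*(J + J) = -8*J)
-15*H(L(-1, 5)) = -(-120)*0 = -15*0 = 0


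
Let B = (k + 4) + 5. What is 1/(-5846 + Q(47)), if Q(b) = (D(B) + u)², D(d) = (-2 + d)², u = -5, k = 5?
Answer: 1/13475 ≈ 7.4212e-5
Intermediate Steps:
B = 14 (B = (5 + 4) + 5 = 9 + 5 = 14)
Q(b) = 19321 (Q(b) = ((-2 + 14)² - 5)² = (12² - 5)² = (144 - 5)² = 139² = 19321)
1/(-5846 + Q(47)) = 1/(-5846 + 19321) = 1/13475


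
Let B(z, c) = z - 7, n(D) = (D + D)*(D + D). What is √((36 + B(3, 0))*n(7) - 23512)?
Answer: 2*I*√4310 ≈ 131.3*I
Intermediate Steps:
n(D) = 4*D² (n(D) = (2*D)*(2*D) = 4*D²)
B(z, c) = -7 + z
√((36 + B(3, 0))*n(7) - 23512) = √((36 + (-7 + 3))*(4*7²) - 23512) = √((36 - 4)*(4*49) - 23512) = √(32*196 - 23512) = √(6272 - 23512) = √(-17240) = 2*I*√4310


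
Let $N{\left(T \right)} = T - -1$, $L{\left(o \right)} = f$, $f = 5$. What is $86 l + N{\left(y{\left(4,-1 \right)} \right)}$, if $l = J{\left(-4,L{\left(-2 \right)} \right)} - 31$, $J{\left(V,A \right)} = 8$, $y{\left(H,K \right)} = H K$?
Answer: $-1981$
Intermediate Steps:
$L{\left(o \right)} = 5$
$N{\left(T \right)} = 1 + T$ ($N{\left(T \right)} = T + 1 = 1 + T$)
$l = -23$ ($l = 8 - 31 = -23$)
$86 l + N{\left(y{\left(4,-1 \right)} \right)} = 86 \left(-23\right) + \left(1 + 4 \left(-1\right)\right) = -1978 + \left(1 - 4\right) = -1978 - 3 = -1981$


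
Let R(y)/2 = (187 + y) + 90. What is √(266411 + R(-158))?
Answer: √266649 ≈ 516.38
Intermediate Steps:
R(y) = 554 + 2*y (R(y) = 2*((187 + y) + 90) = 2*(277 + y) = 554 + 2*y)
√(266411 + R(-158)) = √(266411 + (554 + 2*(-158))) = √(266411 + (554 - 316)) = √(266411 + 238) = √266649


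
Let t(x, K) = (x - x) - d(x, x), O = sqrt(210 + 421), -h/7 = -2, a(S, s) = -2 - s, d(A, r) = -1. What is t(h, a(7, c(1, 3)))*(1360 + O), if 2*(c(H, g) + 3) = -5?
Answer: 1360 + sqrt(631) ≈ 1385.1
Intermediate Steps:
c(H, g) = -11/2 (c(H, g) = -3 + (1/2)*(-5) = -3 - 5/2 = -11/2)
h = 14 (h = -7*(-2) = 14)
O = sqrt(631) ≈ 25.120
t(x, K) = 1 (t(x, K) = (x - x) - 1*(-1) = 0 + 1 = 1)
t(h, a(7, c(1, 3)))*(1360 + O) = 1*(1360 + sqrt(631)) = 1360 + sqrt(631)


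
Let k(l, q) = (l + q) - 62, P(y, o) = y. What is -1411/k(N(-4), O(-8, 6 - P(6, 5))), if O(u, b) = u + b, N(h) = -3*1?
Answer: 1411/73 ≈ 19.329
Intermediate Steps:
N(h) = -3
O(u, b) = b + u
k(l, q) = -62 + l + q
-1411/k(N(-4), O(-8, 6 - P(6, 5))) = -1411/(-62 - 3 + ((6 - 1*6) - 8)) = -1411/(-62 - 3 + ((6 - 6) - 8)) = -1411/(-62 - 3 + (0 - 8)) = -1411/(-62 - 3 - 8) = -1411/(-73) = -1411*(-1/73) = 1411/73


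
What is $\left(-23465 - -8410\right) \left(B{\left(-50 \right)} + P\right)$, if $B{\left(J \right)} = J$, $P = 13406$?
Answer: $-201074580$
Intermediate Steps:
$\left(-23465 - -8410\right) \left(B{\left(-50 \right)} + P\right) = \left(-23465 - -8410\right) \left(-50 + 13406\right) = \left(-23465 + 8410\right) 13356 = \left(-15055\right) 13356 = -201074580$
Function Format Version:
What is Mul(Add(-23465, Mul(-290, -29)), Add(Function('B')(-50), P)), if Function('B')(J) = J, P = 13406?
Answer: -201074580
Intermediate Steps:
Mul(Add(-23465, Mul(-290, -29)), Add(Function('B')(-50), P)) = Mul(Add(-23465, Mul(-290, -29)), Add(-50, 13406)) = Mul(Add(-23465, 8410), 13356) = Mul(-15055, 13356) = -201074580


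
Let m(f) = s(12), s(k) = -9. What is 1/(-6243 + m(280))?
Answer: -1/6252 ≈ -0.00015995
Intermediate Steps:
m(f) = -9
1/(-6243 + m(280)) = 1/(-6243 - 9) = 1/(-6252) = -1/6252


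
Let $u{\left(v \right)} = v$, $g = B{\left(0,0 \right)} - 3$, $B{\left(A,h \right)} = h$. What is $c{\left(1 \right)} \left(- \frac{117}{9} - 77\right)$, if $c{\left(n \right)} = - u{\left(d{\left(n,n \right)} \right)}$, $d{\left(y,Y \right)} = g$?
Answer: $-270$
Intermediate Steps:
$g = -3$ ($g = 0 - 3 = -3$)
$d{\left(y,Y \right)} = -3$
$c{\left(n \right)} = 3$ ($c{\left(n \right)} = \left(-1\right) \left(-3\right) = 3$)
$c{\left(1 \right)} \left(- \frac{117}{9} - 77\right) = 3 \left(- \frac{117}{9} - 77\right) = 3 \left(\left(-117\right) \frac{1}{9} - 77\right) = 3 \left(-13 - 77\right) = 3 \left(-90\right) = -270$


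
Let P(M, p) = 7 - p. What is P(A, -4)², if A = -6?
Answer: 121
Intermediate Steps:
P(A, -4)² = (7 - 1*(-4))² = (7 + 4)² = 11² = 121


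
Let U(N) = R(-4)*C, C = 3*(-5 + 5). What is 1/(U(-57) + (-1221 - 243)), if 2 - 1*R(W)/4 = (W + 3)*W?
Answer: -1/1464 ≈ -0.00068306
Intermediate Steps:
C = 0 (C = 3*0 = 0)
R(W) = 8 - 4*W*(3 + W) (R(W) = 8 - 4*(W + 3)*W = 8 - 4*(3 + W)*W = 8 - 4*W*(3 + W))
U(N) = 0 (U(N) = (8 - 12*(-4) - 4*(-4)²)*0 = (8 + 48 - 4*16)*0 = (8 + 48 - 64)*0 = -8*0 = 0)
1/(U(-57) + (-1221 - 243)) = 1/(0 + (-1221 - 243)) = 1/(0 - 1464) = 1/(-1464) = -1/1464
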